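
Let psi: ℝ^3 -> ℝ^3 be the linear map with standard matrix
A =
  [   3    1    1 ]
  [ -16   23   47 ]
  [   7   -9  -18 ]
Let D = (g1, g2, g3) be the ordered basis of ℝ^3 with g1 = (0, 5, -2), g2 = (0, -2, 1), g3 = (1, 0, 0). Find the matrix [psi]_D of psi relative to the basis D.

[[3, 1, -2], [-3, 2, 3], [3, -1, 3]]

With P the matrix whose columns are g1, ..., g3, [psi]_D = P^(-1) A P.
Column by column: psi(g1) = A g1 = (3, 21, -9); its D-coordinates (3, -3, 3) give column 1.
Continuing for each basis vector yields [psi]_D = [[3, 1, -2], [-3, 2, 3], [3, -1, 3]].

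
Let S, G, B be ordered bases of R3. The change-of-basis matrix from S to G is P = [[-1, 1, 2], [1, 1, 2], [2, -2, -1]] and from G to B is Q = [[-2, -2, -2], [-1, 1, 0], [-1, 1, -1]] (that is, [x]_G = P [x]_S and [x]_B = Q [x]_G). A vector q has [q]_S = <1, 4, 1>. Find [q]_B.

Composing the changes, [q]_B = Q P [q]_S.
Q P = [[-4, 0, -6], [2, 0, 0], [0, 2, 1]]; applying this to <1, 4, 1> gives <-10, 2, 9>.

<-10, 2, 9>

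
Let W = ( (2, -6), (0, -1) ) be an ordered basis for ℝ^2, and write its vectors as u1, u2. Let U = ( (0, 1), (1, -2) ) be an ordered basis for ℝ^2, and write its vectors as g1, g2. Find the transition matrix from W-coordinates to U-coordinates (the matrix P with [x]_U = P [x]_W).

Take x = uj: its W-coordinates are the j-th standard unit vector, so P e_j — column j of P — equals [uj]_U.
u1 = -2g1 + 2g2, giving column 1 = (-2, 2); repeating for each j gives P = [[-2, -1], [2, 0]].

[[-2, -1], [2, 0]]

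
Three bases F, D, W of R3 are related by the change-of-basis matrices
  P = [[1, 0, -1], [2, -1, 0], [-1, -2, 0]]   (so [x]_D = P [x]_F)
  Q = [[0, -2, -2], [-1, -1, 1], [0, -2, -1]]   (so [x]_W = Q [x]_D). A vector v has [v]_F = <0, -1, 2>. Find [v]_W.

Apply P to get D-coordinates <-2, 1, 2>, then Q to get W-coordinates.
The result is [v]_W = <-6, 3, -4>.

<-6, 3, -4>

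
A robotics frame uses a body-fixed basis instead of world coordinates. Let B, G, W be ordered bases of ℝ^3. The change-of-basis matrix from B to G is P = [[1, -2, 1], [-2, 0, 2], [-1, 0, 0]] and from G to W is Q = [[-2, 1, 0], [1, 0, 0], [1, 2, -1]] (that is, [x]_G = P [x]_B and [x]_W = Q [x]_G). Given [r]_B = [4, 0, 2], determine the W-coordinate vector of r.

[-16, 6, 2]

First [r]_G = P [r]_B = [6, -4, -4].
Then [r]_W = Q [r]_G = [-16, 6, 2].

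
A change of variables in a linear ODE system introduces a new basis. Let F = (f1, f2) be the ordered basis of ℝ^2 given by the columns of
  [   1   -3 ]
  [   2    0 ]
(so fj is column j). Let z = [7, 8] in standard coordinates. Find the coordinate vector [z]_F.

[4, -1]

Write z = c_1 f1 + c_2 f2 and solve for the c_i.
System: c_1 - 3c_2 = 7, 2c_1 + 0c_2 = 8; solving gives c_1 = 4, c_2 = -1.
Check: 4f1 - f2 = [7, 8].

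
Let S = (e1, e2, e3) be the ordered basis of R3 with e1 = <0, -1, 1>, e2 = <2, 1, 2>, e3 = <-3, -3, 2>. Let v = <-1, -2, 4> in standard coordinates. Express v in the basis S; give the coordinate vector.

<0, 1, 1>

We seek scalars with c_1 e1 + ... + c_3 e3 = v; equivalently solve M c = v where the columns of M are e1, ..., e3.
Solving this 3x3 system gives c = (0, 1, 1).
Check: 0·e1 + e2 + e3 = <-1, -2, 4>.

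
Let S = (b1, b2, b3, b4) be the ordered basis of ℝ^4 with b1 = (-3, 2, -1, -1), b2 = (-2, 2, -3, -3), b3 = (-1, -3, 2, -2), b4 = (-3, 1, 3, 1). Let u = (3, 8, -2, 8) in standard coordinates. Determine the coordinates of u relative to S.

(-1, 0, -3, 1)

Write u = c_1 b1 + ... + c_4 b4 and solve for the c_i.
Solving this 4x4 system gives c = (-1, 0, -3, 1).
Check: -b1 + 0·b2 - 3b3 + b4 = (3, 8, -2, 8).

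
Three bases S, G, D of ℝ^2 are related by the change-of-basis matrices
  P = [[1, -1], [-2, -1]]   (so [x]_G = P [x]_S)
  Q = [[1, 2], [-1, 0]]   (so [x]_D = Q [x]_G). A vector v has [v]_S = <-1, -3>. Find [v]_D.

<12, -2>

First [v]_G = P [v]_S = <2, 5>.
Then [v]_D = Q [v]_G = <12, -2>.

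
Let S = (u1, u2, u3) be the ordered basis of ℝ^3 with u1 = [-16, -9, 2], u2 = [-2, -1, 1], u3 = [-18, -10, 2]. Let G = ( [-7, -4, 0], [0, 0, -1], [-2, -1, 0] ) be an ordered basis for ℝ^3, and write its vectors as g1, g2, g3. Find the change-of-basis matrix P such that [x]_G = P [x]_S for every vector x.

Take x = uj: its S-coordinates are the j-th standard unit vector, so P e_j — column j of P — equals [uj]_G.
u1 = 2g1 - 2g2 + g3, giving column 1 = [2, -2, 1]; repeating for each j gives P = [[2, 0, 2], [-2, -1, -2], [1, 1, 2]].

[[2, 0, 2], [-2, -1, -2], [1, 1, 2]]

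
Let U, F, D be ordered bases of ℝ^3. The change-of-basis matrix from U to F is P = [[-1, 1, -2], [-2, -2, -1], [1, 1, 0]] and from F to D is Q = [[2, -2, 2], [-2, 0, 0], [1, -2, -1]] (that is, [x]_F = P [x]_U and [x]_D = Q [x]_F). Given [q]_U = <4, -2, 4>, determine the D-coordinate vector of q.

<-8, 28, 0>

Composing the changes, [q]_D = Q P [q]_U.
Q P = [[4, 8, -2], [2, -2, 4], [2, 4, 0]]; applying this to <4, -2, 4> gives <-8, 28, 0>.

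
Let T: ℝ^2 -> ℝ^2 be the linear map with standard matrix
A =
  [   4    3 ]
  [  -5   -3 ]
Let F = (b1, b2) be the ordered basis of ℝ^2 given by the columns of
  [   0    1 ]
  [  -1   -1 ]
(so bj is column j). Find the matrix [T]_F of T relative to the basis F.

[[0, 1], [-3, 1]]

The j-th column of [T]_F is [T(bj)]_F.
T(b1) = A b1 = (-3, 3) = 0·b1 - 3b2, so column 1 is (0, -3).
Repeating for b2 and assembling the columns gives [[0, 1], [-3, 1]].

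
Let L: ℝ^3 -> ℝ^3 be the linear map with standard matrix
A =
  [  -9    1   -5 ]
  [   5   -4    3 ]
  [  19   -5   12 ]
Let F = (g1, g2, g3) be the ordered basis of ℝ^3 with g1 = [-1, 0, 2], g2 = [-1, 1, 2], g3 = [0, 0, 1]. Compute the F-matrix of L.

With P the matrix whose columns are g1, ..., g3, [L]_F = P^(-1) A P.
Column by column: L(g1) = A g1 = [-1, 1, 5]; its F-coordinates [0, 1, 3] give column 1.
Continuing for each basis vector yields [L]_F = [[0, 3, 2], [1, -3, 3], [3, 0, 2]].

[[0, 3, 2], [1, -3, 3], [3, 0, 2]]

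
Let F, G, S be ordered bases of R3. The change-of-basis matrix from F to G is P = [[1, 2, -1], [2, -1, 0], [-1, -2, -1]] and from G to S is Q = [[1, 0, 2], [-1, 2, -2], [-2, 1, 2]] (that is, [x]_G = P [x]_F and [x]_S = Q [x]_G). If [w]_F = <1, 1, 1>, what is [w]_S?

Composing the changes, [w]_S = Q P [w]_F.
Q P = [[-1, -2, -3], [5, 0, 3], [-2, -9, 0]]; applying this to <1, 1, 1> gives <-6, 8, -11>.

<-6, 8, -11>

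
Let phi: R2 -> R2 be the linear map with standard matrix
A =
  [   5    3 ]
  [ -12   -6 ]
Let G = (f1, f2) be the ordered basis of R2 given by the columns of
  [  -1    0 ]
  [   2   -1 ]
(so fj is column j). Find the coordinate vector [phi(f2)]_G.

Column 2 of [phi]_G is the G-coordinate vector of phi(f2).
In standard coordinates phi(f2) = A f2 = (-3, 6).
Converting to G: (-3, 6) = 3f1 + 0·f2, so the coordinate vector is (3, 0).

(3, 0)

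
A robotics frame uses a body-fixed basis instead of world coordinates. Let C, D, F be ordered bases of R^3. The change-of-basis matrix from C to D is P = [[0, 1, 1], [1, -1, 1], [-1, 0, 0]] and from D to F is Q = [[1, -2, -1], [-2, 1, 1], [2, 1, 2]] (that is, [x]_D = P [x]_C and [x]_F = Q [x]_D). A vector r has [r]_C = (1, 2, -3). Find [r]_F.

(8, -3, -8)

Composing the changes, [r]_F = Q P [r]_C.
Q P = [[-1, 3, -1], [0, -3, -1], [-1, 1, 3]]; applying this to (1, 2, -3) gives (8, -3, -8).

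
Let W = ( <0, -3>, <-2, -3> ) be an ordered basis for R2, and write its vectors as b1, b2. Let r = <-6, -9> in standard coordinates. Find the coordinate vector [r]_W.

<0, 3>

[r]_W is the unique c with M c = r, where M has columns b1, b2.
System: 0c_1 - 2c_2 = -6, -3c_1 - 3c_2 = -9; solving gives c_1 = 0, c_2 = 3.
Check: 0·b1 + 3b2 = <-6, -9>.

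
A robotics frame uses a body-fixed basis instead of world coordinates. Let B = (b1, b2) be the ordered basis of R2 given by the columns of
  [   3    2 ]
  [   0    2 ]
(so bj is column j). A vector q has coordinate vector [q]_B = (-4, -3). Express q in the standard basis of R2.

(-18, -6)

The coordinates say q = -4b1 - 3b2; adding the scaled basis vectors gives (-18, -6).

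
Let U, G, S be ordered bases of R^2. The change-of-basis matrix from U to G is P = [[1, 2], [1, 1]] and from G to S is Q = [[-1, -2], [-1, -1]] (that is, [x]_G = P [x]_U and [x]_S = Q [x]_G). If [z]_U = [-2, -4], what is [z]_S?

First [z]_G = P [z]_U = [-10, -6].
Then [z]_S = Q [z]_G = [22, 16].

[22, 16]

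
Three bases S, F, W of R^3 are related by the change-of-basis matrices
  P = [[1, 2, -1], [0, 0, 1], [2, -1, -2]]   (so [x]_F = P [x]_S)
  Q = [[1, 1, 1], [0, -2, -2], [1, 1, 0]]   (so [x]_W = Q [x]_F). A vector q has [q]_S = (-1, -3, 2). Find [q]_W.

(-10, 2, -7)

First [q]_F = P [q]_S = (-9, 2, -3).
Then [q]_W = Q [q]_F = (-10, 2, -7).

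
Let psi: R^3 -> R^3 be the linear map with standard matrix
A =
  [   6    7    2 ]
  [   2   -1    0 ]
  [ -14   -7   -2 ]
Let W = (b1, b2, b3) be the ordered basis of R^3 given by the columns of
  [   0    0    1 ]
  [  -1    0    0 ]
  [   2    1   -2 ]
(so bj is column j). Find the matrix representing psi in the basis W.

With P the matrix whose columns are b1, ..., b3, [psi]_W = P^(-1) A P.
Column by column: psi(b1) = A b1 = (-3, 1, 3); its W-coordinates (-1, -1, -3) give column 1.
Continuing for each basis vector yields [psi]_W = [[-1, 0, -2], [-1, 2, -2], [-3, 2, 2]].

[[-1, 0, -2], [-1, 2, -2], [-3, 2, 2]]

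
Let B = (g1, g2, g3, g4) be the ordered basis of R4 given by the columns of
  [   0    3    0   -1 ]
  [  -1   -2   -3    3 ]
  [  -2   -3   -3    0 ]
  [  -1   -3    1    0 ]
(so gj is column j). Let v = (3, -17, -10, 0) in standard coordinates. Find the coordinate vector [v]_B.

(2, 0, 2, -3)

We seek scalars with c_1 g1 + ... + c_4 g4 = v; equivalently solve M c = v where the columns of M are g1, ..., g4.
Row-reducing the augmented matrix [M | v] gives c = (2, 0, 2, -3).
Check: 2g1 + 0·g2 + 2g3 - 3g4 = (3, -17, -10, 0).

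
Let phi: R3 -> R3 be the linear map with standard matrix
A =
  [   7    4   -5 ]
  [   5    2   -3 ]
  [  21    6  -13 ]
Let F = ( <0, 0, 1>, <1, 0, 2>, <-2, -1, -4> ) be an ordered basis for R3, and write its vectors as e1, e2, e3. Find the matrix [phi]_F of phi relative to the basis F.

[[-3, 1, 0], [1, -1, 2], [3, 1, 0]]

With P the matrix whose columns are e1, ..., e3, [phi]_F = P^(-1) A P.
Column by column: phi(e1) = A e1 = <-5, -3, -13>; its F-coordinates <-3, 1, 3> give column 1.
Continuing for each basis vector yields [phi]_F = [[-3, 1, 0], [1, -1, 2], [3, 1, 0]].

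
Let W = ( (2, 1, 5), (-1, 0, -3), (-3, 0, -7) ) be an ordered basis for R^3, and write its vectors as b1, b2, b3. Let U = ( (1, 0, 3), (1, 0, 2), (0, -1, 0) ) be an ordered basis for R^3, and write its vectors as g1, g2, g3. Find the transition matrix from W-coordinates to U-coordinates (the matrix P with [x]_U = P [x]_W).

Take x = bj: its W-coordinates are the j-th standard unit vector, so P e_j — column j of P — equals [bj]_U.
b1 = g1 + g2 - g3, giving column 1 = (1, 1, -1); repeating for each j gives P = [[1, -1, -1], [1, 0, -2], [-1, 0, 0]].

[[1, -1, -1], [1, 0, -2], [-1, 0, 0]]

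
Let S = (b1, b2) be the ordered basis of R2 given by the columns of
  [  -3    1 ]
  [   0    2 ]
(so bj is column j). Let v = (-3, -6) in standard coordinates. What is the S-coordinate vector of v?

(0, -3)

We seek scalars with c_1 b1 + c_2 b2 = v; equivalently solve M c = v where the columns of M are b1, b2.
System: -3c_1 + c_2 = -3, 0c_1 + 2c_2 = -6; solving gives c_1 = 0, c_2 = -3.
Check: 0·b1 - 3b2 = (-3, -6).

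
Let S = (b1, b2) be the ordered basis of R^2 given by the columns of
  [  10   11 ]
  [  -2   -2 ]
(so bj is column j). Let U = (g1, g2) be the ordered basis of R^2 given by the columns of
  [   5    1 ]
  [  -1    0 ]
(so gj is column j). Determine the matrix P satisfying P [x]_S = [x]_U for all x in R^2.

[[2, 2], [0, 1]]

Column j of P is [bj]_U, since P maps S-coordinates to U-coordinates.
Expressing b1 in U: b1 = 2g1 + 0·g2, so column 1 of P is (2, 0).
Doing the same for each bj gives P = [[2, 2], [0, 1]].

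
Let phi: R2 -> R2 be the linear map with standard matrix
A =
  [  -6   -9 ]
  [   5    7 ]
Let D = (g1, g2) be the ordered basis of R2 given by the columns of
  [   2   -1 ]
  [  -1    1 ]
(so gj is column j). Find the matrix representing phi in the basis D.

[[0, -1], [3, 1]]

The j-th column of [phi]_D is [phi(gj)]_D.
phi(g1) = A g1 = [-3, 3] = 0·g1 + 3g2, so column 1 is [0, 3].
Repeating for g2 and assembling the columns gives [[0, -1], [3, 1]].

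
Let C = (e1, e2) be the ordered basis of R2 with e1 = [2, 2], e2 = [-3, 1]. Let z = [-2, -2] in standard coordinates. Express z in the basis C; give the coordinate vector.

[-1, 0]

Write z = c_1 e1 + c_2 e2 and solve for the c_i.
System: 2c_1 - 3c_2 = -2, 2c_1 + c_2 = -2; solving gives c_1 = -1, c_2 = 0.
Check: -e1 + 0·e2 = [-2, -2].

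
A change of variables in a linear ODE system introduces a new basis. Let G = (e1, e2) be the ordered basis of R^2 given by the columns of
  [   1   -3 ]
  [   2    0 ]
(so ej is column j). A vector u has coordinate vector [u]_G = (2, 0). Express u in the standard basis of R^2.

u = M [u]_G, where M has columns e1, e2.
Carrying out the matrix-vector product, u = (2, 4).

(2, 4)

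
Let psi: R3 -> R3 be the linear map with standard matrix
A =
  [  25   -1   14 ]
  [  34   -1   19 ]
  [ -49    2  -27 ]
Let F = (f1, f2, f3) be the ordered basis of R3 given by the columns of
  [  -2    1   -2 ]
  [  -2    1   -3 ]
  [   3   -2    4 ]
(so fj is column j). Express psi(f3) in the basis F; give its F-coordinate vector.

<-2, 1, -2>

Column 3 of [psi]_F is the F-coordinate vector of psi(f3).
In standard coordinates psi(f3) = A f3 = <9, 11, -16>.
Converting to F: <9, 11, -16> = -2f1 + f2 - 2f3, so the coordinate vector is <-2, 1, -2>.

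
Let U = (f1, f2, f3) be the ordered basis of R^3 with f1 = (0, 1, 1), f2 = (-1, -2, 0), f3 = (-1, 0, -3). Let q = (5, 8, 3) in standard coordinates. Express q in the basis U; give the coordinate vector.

[q]_U is the unique c with M c = q, where M has columns f1, ..., f3.
Solving this 3x3 system gives c = (0, -4, -1).
Check: 0·f1 - 4f2 - f3 = (5, 8, 3).

(0, -4, -1)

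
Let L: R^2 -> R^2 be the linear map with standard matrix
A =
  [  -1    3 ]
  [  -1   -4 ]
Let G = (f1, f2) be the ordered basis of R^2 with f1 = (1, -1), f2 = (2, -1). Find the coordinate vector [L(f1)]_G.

Compute L(f1) = A f1 = (-4, 3) in standard coordinates.
Then write this in G-coordinates: solve for y in y_1 f1 + y_2 f2 = (-4, 3).
This gives y = (-2, -1), which is column 1 of [L]_G.

(-2, -1)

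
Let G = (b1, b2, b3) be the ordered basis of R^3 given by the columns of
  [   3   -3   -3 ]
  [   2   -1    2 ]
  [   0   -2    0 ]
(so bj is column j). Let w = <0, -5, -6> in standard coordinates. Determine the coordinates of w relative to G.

<1, 3, -2>

Write w = c_1 b1 + ... + c_3 b3 and solve for the c_i.
Solving this 3x3 system gives c = (1, 3, -2).
Check: b1 + 3b2 - 2b3 = <0, -5, -6>.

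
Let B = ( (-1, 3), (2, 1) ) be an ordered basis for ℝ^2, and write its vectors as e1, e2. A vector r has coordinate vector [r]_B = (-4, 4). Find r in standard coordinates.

(12, -8)

The coordinates say r = -4e1 + 4e2; adding the scaled basis vectors gives (12, -8).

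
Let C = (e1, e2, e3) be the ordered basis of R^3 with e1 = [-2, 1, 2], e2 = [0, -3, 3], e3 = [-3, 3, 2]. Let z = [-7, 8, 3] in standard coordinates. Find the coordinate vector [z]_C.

Write z = c_1 e1 + ... + c_3 e3 and solve for the c_i.
Row-reducing the augmented matrix [M | z] gives c = (2, -1, 1).
Check: 2e1 - e2 + e3 = [-7, 8, 3].

[2, -1, 1]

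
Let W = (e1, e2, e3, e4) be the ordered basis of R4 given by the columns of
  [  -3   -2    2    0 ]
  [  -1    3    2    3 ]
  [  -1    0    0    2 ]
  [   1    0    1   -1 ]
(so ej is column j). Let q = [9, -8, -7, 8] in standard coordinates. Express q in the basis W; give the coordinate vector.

[1, -2, 4, -3]

[q]_W is the unique c with M c = q, where M has columns e1, ..., e4.
Row-reducing the augmented matrix [M | q] gives c = (1, -2, 4, -3).
Check: e1 - 2e2 + 4e3 - 3e4 = [9, -8, -7, 8].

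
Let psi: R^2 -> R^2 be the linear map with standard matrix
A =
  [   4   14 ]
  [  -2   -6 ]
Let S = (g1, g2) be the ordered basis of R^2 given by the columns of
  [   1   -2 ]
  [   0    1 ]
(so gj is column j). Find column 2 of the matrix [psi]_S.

Compute psi(g2) = A g2 = <6, -2> in standard coordinates.
Then write this in S-coordinates: solve for y in y_1 g1 + y_2 g2 = <6, -2>.
This gives y = <2, -2>, which is column 2 of [psi]_S.

<2, -2>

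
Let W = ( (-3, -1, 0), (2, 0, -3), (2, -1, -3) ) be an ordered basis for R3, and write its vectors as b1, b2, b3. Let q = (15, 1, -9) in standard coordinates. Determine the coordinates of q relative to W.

(-3, 1, 2)

We seek scalars with c_1 b1 + ... + c_3 b3 = q; equivalently solve M c = q where the columns of M are b1, ..., b3.
Gaussian elimination on [M | q] yields c = (-3, 1, 2).
Check: -3b1 + b2 + 2b3 = (15, 1, -9).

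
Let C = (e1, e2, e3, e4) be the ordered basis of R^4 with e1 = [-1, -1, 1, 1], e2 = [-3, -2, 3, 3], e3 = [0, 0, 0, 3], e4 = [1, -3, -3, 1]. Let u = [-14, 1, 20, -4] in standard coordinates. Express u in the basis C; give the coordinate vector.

We seek scalars with c_1 e1 + ... + c_4 e4 = u; equivalently solve M c = u where the columns of M are e1, ..., e4.
Row-reducing the augmented matrix [M | u] gives c = (2, 3, -4, -3).
Check: 2e1 + 3e2 - 4e3 - 3e4 = [-14, 1, 20, -4].

[2, 3, -4, -3]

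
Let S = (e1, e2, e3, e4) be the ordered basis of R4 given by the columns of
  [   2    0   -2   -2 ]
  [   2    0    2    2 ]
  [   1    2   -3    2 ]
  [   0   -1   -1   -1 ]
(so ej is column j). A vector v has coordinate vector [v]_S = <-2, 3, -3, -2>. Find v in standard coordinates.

v = M [v]_S, where M has columns e1, ..., e4.
Carrying out the matrix-vector product, v = <6, -14, 9, 2>.

<6, -14, 9, 2>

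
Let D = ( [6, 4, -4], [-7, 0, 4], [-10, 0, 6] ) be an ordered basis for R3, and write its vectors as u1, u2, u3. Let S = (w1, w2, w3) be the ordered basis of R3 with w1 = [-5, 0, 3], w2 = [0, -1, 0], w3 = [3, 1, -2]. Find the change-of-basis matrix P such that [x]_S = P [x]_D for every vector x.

Column j of P is [uj]_S, since P maps D-coordinates to S-coordinates.
Expressing u1 in S: u1 = 0·w1 - 2w2 + 2w3, so column 1 of P is [0, -2, 2].
Doing the same for each uj gives P = [[0, 2, 2], [-2, 1, 0], [2, 1, 0]].

[[0, 2, 2], [-2, 1, 0], [2, 1, 0]]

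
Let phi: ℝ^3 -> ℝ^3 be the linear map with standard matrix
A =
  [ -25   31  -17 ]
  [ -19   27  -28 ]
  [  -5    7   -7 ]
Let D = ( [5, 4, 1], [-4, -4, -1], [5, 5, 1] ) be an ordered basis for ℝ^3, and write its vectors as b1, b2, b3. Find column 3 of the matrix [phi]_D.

Column 3 of [phi]_D is the D-coordinate vector of phi(b3).
In standard coordinates phi(b3) = A b3 = [13, 12, 3].
Converting to D: [13, 12, 3] = b1 - 2b2 + 0·b3, so the coordinate vector is [1, -2, 0].

[1, -2, 0]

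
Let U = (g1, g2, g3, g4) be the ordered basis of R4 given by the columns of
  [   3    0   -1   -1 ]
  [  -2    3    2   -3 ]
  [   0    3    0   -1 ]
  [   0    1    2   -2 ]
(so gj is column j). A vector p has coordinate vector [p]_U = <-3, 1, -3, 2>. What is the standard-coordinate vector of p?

The coordinates say p = -3g1 + g2 - 3g3 + 2g4; adding the scaled basis vectors gives <-8, -3, 1, -9>.

<-8, -3, 1, -9>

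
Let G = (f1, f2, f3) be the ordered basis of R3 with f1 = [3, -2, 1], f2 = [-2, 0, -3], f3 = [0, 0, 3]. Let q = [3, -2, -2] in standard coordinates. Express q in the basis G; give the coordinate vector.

[1, 0, -1]

[q]_G is the unique c with M c = q, where M has columns f1, ..., f3.
Row-reducing the augmented matrix [M | q] gives c = (1, 0, -1).
Check: f1 + 0·f2 - f3 = [3, -2, -2].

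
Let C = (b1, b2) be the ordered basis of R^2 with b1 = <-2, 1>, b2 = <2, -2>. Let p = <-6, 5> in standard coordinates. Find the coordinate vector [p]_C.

<1, -2>

We seek scalars with c_1 b1 + c_2 b2 = p; equivalently solve M c = p where the columns of M are b1, b2.
System: -2c_1 + 2c_2 = -6, c_1 - 2c_2 = 5; solving gives c_1 = 1, c_2 = -2.
Check: b1 - 2b2 = <-6, 5>.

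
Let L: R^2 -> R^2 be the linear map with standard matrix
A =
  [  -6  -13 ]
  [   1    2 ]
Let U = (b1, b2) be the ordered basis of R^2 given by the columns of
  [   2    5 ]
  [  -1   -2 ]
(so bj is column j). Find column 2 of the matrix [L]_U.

Column 2 of [L]_U is the U-coordinate vector of L(b2).
In standard coordinates L(b2) = A b2 = [-4, 1].
Converting to U: [-4, 1] = 3b1 - 2b2, so the coordinate vector is [3, -2].

[3, -2]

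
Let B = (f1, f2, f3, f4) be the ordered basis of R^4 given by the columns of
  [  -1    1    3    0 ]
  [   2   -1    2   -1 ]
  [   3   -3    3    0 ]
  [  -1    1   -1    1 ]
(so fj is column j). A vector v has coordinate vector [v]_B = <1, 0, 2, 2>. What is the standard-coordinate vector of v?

The coordinates say v = f1 + 0·f2 + 2f3 + 2f4; adding the scaled basis vectors gives <5, 4, 9, -1>.

<5, 4, 9, -1>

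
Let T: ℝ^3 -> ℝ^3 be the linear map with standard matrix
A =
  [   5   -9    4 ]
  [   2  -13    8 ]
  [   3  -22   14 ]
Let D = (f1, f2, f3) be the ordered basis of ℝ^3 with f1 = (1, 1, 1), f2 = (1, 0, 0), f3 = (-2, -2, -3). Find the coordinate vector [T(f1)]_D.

Column 1 of [T]_D is the D-coordinate vector of T(f1).
In standard coordinates T(f1) = A f1 = (0, -3, -5).
Converting to D: (0, -3, -5) = f1 + 3f2 + 2f3, so the coordinate vector is (1, 3, 2).

(1, 3, 2)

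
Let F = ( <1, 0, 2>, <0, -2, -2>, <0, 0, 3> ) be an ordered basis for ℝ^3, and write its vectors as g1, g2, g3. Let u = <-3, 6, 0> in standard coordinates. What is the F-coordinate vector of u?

We seek scalars with c_1 g1 + ... + c_3 g3 = u; equivalently solve M c = u where the columns of M are g1, ..., g3.
Solving this 3x3 system gives c = (-3, -3, 0).
Check: -3g1 - 3g2 + 0·g3 = <-3, 6, 0>.

<-3, -3, 0>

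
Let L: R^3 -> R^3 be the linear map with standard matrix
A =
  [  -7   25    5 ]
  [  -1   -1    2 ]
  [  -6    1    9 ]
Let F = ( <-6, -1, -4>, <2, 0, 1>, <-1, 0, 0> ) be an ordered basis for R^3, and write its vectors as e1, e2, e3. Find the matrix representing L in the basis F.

[[1, 0, -1], [3, -3, 2], [3, 3, 3]]

The j-th column of [L]_F is [L(ej)]_F.
L(e1) = A e1 = <-3, -1, -1> = e1 + 3e2 + 3e3, so column 1 is <1, 3, 3>.
Repeating for e2, e3 and assembling the columns gives [[1, 0, -1], [3, -3, 2], [3, 3, 3]].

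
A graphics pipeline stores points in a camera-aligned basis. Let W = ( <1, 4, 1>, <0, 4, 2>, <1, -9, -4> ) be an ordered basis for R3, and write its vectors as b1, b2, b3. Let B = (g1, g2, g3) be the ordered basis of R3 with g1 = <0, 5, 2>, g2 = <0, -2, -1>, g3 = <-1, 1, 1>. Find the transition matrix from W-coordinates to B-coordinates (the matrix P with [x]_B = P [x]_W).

Take x = bj: its W-coordinates are the j-th standard unit vector, so P e_j — column j of P — equals [bj]_B.
b1 = g1 + 0·g2 - g3, giving column 1 = <1, 0, -1>; repeating for each j gives P = [[1, 0, -2], [0, -2, -1], [-1, 0, -1]].

[[1, 0, -2], [0, -2, -1], [-1, 0, -1]]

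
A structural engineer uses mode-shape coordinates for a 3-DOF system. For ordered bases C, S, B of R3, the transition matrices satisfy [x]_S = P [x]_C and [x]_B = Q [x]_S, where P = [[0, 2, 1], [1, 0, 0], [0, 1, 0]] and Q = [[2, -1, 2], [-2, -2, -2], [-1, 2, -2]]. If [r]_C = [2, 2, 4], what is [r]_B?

[18, -24, -8]

Composing the changes, [r]_B = Q P [r]_C.
Q P = [[-1, 6, 2], [-2, -6, -2], [2, -4, -1]]; applying this to [2, 2, 4] gives [18, -24, -8].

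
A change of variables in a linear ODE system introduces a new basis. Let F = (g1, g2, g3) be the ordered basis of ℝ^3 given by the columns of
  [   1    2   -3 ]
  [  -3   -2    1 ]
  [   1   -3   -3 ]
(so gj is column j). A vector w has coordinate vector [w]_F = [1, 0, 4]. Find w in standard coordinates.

By definition w = g1 + 0·g2 + 4g3.
Summing componentwise gives [-11, 1, -11].

[-11, 1, -11]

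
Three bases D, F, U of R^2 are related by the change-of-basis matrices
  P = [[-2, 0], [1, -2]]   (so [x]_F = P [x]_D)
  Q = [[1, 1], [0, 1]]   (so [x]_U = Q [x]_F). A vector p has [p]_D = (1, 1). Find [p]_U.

(-3, -1)

First [p]_F = P [p]_D = (-2, -1).
Then [p]_U = Q [p]_F = (-3, -1).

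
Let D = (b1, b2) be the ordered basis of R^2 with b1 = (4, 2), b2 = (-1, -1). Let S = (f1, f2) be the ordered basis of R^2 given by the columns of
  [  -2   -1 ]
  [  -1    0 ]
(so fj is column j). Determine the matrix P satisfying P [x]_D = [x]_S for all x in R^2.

Take x = bj: its D-coordinates are the j-th standard unit vector, so P e_j — column j of P — equals [bj]_S.
b1 = -2f1 + 0·f2, giving column 1 = (-2, 0); repeating for each j gives P = [[-2, 1], [0, -1]].

[[-2, 1], [0, -1]]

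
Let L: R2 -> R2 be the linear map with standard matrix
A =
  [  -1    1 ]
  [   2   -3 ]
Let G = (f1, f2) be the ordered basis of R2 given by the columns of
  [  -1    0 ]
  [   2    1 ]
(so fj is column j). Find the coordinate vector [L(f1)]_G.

Column 1 of [L]_G is the G-coordinate vector of L(f1).
In standard coordinates L(f1) = A f1 = [3, -8].
Converting to G: [3, -8] = -3f1 - 2f2, so the coordinate vector is [-3, -2].

[-3, -2]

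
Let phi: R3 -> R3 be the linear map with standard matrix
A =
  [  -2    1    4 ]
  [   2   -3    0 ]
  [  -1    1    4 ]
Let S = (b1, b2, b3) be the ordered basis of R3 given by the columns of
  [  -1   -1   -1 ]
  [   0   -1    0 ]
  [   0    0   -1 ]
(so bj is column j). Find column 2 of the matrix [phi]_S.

(0, -1, 0)

Compute phi(b2) = A b2 = (1, 1, 0) in standard coordinates.
Then write this in S-coordinates: solve for y in y_1 b1 + ... + y_3 b3 = (1, 1, 0).
This gives y = (0, -1, 0), which is column 2 of [phi]_S.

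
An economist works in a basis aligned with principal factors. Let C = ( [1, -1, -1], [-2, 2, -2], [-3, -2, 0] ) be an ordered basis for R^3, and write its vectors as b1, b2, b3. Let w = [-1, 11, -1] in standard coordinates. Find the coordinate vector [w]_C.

[-3, 2, -2]

Write w = c_1 b1 + ... + c_3 b3 and solve for the c_i.
Gaussian elimination on [M | w] yields c = (-3, 2, -2).
Check: -3b1 + 2b2 - 2b3 = [-1, 11, -1].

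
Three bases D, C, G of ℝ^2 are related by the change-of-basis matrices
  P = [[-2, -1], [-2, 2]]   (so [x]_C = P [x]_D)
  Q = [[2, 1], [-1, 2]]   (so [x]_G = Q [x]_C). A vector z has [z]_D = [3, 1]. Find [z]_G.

First [z]_C = P [z]_D = [-7, -4].
Then [z]_G = Q [z]_C = [-18, -1].

[-18, -1]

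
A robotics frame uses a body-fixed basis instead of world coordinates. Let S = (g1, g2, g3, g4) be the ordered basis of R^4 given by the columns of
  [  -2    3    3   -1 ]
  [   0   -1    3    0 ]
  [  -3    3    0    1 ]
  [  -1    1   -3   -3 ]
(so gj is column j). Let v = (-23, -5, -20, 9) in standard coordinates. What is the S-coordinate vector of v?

(2, -4, -3, -2)

Write v = c_1 g1 + ... + c_4 g4 and solve for the c_i.
Gaussian elimination on [M | v] yields c = (2, -4, -3, -2).
Check: 2g1 - 4g2 - 3g3 - 2g4 = (-23, -5, -20, 9).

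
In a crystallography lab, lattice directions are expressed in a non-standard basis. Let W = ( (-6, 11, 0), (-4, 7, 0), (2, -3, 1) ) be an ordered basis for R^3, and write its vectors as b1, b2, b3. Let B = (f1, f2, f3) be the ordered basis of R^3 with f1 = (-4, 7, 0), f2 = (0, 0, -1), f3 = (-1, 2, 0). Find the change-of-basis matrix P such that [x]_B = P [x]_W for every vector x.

Let M have columns bj and N have columns fj. Then for every x, N [x]_B = x = M [x]_W, so P = N^(-1) M.
Since det N = -1, N^(-1) has integer entries; multiplying gives P = [[1, 1, -1], [0, 0, -1], [2, 0, 2]].

[[1, 1, -1], [0, 0, -1], [2, 0, 2]]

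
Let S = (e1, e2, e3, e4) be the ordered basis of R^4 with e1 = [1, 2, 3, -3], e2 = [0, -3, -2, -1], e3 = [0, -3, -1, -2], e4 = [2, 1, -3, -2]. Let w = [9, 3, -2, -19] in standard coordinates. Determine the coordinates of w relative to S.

[3, 0, 2, 3]

We seek scalars with c_1 e1 + ... + c_4 e4 = w; equivalently solve M c = w where the columns of M are e1, ..., e4.
Solving this 4x4 system gives c = (3, 0, 2, 3).
Check: 3e1 + 0·e2 + 2e3 + 3e4 = [9, 3, -2, -19].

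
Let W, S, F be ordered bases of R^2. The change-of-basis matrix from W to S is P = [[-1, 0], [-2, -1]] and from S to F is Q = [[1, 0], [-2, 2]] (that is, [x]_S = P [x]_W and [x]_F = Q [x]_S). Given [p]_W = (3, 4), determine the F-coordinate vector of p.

Composing the changes, [p]_F = Q P [p]_W.
Q P = [[-1, 0], [-2, -2]]; applying this to (3, 4) gives (-3, -14).

(-3, -14)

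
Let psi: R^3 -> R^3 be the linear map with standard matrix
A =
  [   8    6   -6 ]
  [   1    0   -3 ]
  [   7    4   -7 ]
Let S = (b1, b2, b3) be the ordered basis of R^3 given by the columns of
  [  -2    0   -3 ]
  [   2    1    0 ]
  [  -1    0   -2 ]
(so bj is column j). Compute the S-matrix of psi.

Let P have columns b1, ..., b3. Then [psi]_S = P^(-1) A P.
Here det P = 1, so P^(-1) is integer; computing A P first and then P^(-1)(A P) gives [[-1, 0, 3], [3, 0, -3], [0, -2, 2]].

[[-1, 0, 3], [3, 0, -3], [0, -2, 2]]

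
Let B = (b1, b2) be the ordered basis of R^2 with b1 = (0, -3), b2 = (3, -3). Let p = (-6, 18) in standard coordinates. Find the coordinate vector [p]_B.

[p]_B is the unique c with M c = p, where M has columns b1, b2.
System: 0c_1 + 3c_2 = -6, -3c_1 - 3c_2 = 18; solving gives c_1 = -4, c_2 = -2.
Check: -4b1 - 2b2 = (-6, 18).

(-4, -2)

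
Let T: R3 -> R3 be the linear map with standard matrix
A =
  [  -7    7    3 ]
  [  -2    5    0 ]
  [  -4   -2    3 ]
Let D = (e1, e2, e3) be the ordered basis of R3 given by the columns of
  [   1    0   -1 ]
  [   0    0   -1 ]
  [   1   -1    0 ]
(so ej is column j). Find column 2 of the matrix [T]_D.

Column 2 of [T]_D is the D-coordinate vector of T(e2).
In standard coordinates T(e2) = A e2 = (-3, 0, -3).
Converting to D: (-3, 0, -3) = -3e1 + 0·e2 + 0·e3, so the coordinate vector is (-3, 0, 0).

(-3, 0, 0)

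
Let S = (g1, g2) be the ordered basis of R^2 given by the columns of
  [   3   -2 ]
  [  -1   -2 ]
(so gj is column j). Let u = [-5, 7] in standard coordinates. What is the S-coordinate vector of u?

[-3, -2]

We seek scalars with c_1 g1 + c_2 g2 = u; equivalently solve M c = u where the columns of M are g1, g2.
System: 3c_1 - 2c_2 = -5, -c_1 - 2c_2 = 7; solving gives c_1 = -3, c_2 = -2.
Check: -3g1 - 2g2 = [-5, 7].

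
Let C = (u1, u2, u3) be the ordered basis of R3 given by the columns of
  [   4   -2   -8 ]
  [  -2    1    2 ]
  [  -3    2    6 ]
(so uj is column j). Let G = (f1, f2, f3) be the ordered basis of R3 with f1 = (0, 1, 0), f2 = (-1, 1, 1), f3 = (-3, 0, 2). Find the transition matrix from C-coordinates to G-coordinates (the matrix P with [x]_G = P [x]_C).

Let M have columns uj and N have columns fj. Then for every x, N [x]_G = x = M [x]_C, so P = N^(-1) M.
Since det N = -1, N^(-1) has integer entries; multiplying gives P = [[-1, -1, 0], [-1, 2, 2], [-1, 0, 2]].

[[-1, -1, 0], [-1, 2, 2], [-1, 0, 2]]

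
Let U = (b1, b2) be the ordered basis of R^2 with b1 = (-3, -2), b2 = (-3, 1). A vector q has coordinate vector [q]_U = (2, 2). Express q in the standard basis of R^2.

By definition q = 2b1 + 2b2.
Summing componentwise gives (-12, -2).

(-12, -2)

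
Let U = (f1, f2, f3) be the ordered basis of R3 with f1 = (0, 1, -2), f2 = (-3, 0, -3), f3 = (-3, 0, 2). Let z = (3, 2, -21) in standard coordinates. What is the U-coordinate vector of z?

We seek scalars with c_1 f1 + ... + c_3 f3 = z; equivalently solve M c = z where the columns of M are f1, ..., f3.
Row-reducing the augmented matrix [M | z] gives c = (2, 3, -4).
Check: 2f1 + 3f2 - 4f3 = (3, 2, -21).

(2, 3, -4)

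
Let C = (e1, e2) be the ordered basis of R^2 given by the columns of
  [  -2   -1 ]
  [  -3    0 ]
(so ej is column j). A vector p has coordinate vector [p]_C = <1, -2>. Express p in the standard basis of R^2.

p = M [p]_C, where M has columns e1, e2.
Carrying out the matrix-vector product, p = <0, -3>.

<0, -3>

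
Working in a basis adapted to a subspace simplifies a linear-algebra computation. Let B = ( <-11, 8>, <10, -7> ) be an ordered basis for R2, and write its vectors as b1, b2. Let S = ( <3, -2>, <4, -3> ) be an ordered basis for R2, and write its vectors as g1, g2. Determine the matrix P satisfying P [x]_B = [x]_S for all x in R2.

[[-1, 2], [-2, 1]]

Take x = bj: its B-coordinates are the j-th standard unit vector, so P e_j — column j of P — equals [bj]_S.
b1 = -g1 - 2g2, giving column 1 = <-1, -2>; repeating for each j gives P = [[-1, 2], [-2, 1]].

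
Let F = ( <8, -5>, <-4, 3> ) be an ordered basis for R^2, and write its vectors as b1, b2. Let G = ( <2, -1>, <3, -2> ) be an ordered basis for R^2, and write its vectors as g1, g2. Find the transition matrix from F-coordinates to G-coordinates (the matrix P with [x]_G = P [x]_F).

[[1, 1], [2, -2]]

Let M have columns bj and N have columns gj. Then for every x, N [x]_G = x = M [x]_F, so P = N^(-1) M.
Since det N = -1, N^(-1) has integer entries; multiplying gives P = [[1, 1], [2, -2]].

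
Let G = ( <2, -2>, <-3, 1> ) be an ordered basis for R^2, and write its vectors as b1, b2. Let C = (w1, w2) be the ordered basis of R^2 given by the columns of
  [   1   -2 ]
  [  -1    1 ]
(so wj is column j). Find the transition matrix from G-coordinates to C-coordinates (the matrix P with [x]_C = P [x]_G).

[[2, 1], [0, 2]]

Column j of P is [bj]_C, since P maps G-coordinates to C-coordinates.
Expressing b1 in C: b1 = 2w1 + 0·w2, so column 1 of P is <2, 0>.
Doing the same for each bj gives P = [[2, 1], [0, 2]].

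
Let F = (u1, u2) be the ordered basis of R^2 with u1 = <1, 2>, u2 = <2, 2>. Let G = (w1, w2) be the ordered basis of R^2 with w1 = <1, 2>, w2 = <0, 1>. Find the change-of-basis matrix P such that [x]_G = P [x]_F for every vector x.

[[1, 2], [0, -2]]

Column j of P is [uj]_G, since P maps F-coordinates to G-coordinates.
Expressing u1 in G: u1 = w1 + 0·w2, so column 1 of P is <1, 0>.
Doing the same for each uj gives P = [[1, 2], [0, -2]].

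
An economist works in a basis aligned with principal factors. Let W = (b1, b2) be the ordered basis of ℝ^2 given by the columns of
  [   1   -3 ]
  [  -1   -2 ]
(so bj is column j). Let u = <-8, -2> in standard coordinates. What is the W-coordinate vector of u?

<-2, 2>

[u]_W is the unique c with M c = u, where M has columns b1, b2.
System: c_1 - 3c_2 = -8, -c_1 - 2c_2 = -2; solving gives c_1 = -2, c_2 = 2.
Check: -2b1 + 2b2 = <-8, -2>.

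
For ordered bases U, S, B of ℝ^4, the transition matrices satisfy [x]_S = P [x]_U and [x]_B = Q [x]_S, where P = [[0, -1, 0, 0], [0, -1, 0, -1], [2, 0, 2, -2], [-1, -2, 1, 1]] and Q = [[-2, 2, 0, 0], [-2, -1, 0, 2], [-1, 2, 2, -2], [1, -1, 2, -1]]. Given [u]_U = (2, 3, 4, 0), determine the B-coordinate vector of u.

First [u]_S = P [u]_U = (-3, -3, 12, -4).
Then [u]_B = Q [u]_S = (0, 1, 29, 28).

(0, 1, 29, 28)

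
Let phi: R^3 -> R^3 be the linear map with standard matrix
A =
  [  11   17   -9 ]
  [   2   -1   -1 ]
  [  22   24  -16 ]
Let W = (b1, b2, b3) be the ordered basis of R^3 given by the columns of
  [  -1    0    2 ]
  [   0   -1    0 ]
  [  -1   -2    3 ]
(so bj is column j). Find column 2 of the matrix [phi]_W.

[1, -3, 1]

Column 2 of [phi]_W is the W-coordinate vector of phi(b2).
In standard coordinates phi(b2) = A b2 = [1, 3, 8].
Converting to W: [1, 3, 8] = b1 - 3b2 + b3, so the coordinate vector is [1, -3, 1].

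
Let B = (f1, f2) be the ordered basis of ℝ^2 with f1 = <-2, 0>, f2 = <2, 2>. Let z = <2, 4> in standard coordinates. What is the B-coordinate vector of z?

<1, 2>

Write z = c_1 f1 + c_2 f2 and solve for the c_i.
System: -2c_1 + 2c_2 = 2, 0c_1 + 2c_2 = 4; solving gives c_1 = 1, c_2 = 2.
Check: f1 + 2f2 = <2, 4>.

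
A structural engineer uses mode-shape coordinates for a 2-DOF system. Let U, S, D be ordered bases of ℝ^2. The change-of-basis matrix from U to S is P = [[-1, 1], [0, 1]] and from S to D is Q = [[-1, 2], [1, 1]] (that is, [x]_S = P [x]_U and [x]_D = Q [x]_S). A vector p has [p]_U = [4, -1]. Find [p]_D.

Composing the changes, [p]_D = Q P [p]_U.
Q P = [[1, 1], [-1, 2]]; applying this to [4, -1] gives [3, -6].

[3, -6]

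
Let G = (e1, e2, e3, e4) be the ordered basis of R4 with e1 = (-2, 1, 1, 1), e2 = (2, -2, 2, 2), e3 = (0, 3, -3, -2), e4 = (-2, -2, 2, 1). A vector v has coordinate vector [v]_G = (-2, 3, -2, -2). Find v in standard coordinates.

By definition v = -2e1 + 3e2 - 2e3 - 2e4.
Summing componentwise gives (14, -10, 6, 6).

(14, -10, 6, 6)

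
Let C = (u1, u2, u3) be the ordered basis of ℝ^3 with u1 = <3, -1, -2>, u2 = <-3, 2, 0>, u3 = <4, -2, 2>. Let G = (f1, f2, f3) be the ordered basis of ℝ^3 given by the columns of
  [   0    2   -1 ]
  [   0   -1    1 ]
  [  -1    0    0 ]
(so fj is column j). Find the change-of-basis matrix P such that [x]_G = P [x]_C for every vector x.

[[2, 0, -2], [2, -1, 2], [1, 1, 0]]

Take x = uj: its C-coordinates are the j-th standard unit vector, so P e_j — column j of P — equals [uj]_G.
u1 = 2f1 + 2f2 + f3, giving column 1 = <2, 2, 1>; repeating for each j gives P = [[2, 0, -2], [2, -1, 2], [1, 1, 0]].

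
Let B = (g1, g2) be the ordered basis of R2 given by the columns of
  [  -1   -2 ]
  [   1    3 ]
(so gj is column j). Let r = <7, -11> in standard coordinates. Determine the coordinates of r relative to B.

We seek scalars with c_1 g1 + c_2 g2 = r; equivalently solve M c = r where the columns of M are g1, g2.
System: -c_1 - 2c_2 = 7, c_1 + 3c_2 = -11; solving gives c_1 = 1, c_2 = -4.
Check: g1 - 4g2 = <7, -11>.

<1, -4>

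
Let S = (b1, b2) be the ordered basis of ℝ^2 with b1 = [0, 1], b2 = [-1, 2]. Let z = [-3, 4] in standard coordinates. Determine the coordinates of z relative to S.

[z]_S is the unique c with M c = z, where M has columns b1, b2.
System: 0c_1 - c_2 = -3, c_1 + 2c_2 = 4; solving gives c_1 = -2, c_2 = 3.
Check: -2b1 + 3b2 = [-3, 4].

[-2, 3]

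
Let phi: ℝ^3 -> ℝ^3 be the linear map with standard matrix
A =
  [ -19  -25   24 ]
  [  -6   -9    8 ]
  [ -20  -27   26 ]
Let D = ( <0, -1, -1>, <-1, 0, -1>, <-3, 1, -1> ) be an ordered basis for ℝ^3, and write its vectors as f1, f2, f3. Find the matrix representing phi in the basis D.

[[-2, 3, -3], [2, 2, -2], [-1, 1, -2]]

Let P have columns f1, ..., f3. Then [phi]_D = P^(-1) A P.
Here det P = -1, so P^(-1) is integer; computing A P first and then P^(-1)(A P) gives [[-2, 3, -3], [2, 2, -2], [-1, 1, -2]].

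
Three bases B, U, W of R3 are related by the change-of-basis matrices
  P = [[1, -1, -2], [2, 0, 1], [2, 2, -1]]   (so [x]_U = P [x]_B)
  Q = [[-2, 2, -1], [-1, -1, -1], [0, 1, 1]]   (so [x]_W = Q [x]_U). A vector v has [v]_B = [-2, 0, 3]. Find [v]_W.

First [v]_U = P [v]_B = [-8, -1, -7].
Then [v]_W = Q [v]_U = [21, 16, -8].

[21, 16, -8]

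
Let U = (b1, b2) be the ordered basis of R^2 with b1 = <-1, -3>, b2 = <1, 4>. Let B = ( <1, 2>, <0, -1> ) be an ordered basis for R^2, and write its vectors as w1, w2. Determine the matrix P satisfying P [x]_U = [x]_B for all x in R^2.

[[-1, 1], [1, -2]]

Let M have columns bj and N have columns wj. Then for every x, N [x]_B = x = M [x]_U, so P = N^(-1) M.
Since det N = -1, N^(-1) has integer entries; multiplying gives P = [[-1, 1], [1, -2]].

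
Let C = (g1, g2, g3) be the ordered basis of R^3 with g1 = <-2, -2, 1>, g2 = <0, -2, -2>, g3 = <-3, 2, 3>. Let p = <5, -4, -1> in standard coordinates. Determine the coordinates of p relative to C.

<2, -3, -3>

Write p = c_1 g1 + ... + c_3 g3 and solve for the c_i.
Row-reducing the augmented matrix [M | p] gives c = (2, -3, -3).
Check: 2g1 - 3g2 - 3g3 = <5, -4, -1>.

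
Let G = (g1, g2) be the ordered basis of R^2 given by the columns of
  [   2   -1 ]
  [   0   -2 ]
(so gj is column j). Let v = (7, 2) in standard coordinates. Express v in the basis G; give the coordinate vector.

We seek scalars with c_1 g1 + c_2 g2 = v; equivalently solve M c = v where the columns of M are g1, g2.
System: 2c_1 - c_2 = 7, 0c_1 - 2c_2 = 2; solving gives c_1 = 3, c_2 = -1.
Check: 3g1 - g2 = (7, 2).

(3, -1)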